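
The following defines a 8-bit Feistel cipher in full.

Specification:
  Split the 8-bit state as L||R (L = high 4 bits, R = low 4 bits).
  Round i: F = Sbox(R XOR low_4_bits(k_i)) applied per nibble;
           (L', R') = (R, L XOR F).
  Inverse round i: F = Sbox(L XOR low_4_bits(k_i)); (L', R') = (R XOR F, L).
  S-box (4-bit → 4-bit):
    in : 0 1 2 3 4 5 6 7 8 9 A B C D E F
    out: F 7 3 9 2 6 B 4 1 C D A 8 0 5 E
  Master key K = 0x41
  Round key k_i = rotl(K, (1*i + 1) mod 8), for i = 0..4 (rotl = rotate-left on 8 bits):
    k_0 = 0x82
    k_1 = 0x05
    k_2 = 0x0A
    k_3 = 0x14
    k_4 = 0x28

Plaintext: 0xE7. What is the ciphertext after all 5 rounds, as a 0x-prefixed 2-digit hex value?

s_0 = plaintext = 0xE7
s_1 = Round(s_0, k_0) = 0x78
s_2 = Round(s_1, k_1) = 0x87
s_3 = Round(s_2, k_2) = 0x78
s_4 = Round(s_3, k_3) = 0x8F
s_5 = Round(s_4, k_4) = 0xFC

0xFC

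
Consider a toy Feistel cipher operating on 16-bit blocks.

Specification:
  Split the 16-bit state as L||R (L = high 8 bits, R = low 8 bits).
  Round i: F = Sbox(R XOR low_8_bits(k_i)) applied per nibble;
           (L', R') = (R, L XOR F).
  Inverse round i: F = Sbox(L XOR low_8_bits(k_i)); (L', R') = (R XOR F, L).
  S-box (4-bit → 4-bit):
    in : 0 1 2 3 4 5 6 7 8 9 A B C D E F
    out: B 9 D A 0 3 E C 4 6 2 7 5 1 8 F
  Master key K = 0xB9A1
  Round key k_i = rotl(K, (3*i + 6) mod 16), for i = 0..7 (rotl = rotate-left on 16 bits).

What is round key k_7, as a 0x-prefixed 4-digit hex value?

0x0DCD

K = 0xB9A1
k_0 = rotl(K, (3*0+6) mod 16) = rotl(K, 6) = 0x686E
k_1 = rotl(K, (3*1+6) mod 16) = rotl(K, 9) = 0x4373
k_2 = rotl(K, (3*2+6) mod 16) = rotl(K, 12) = 0x1B9A
k_3 = rotl(K, (3*3+6) mod 16) = rotl(K, 15) = 0xDCD0
k_4 = rotl(K, (3*4+6) mod 16) = rotl(K, 2) = 0xE686
k_5 = rotl(K, (3*5+6) mod 16) = rotl(K, 5) = 0x3437
k_6 = rotl(K, (3*6+6) mod 16) = rotl(K, 8) = 0xA1B9
k_7 = rotl(K, (3*7+6) mod 16) = rotl(K, 11) = 0x0DCD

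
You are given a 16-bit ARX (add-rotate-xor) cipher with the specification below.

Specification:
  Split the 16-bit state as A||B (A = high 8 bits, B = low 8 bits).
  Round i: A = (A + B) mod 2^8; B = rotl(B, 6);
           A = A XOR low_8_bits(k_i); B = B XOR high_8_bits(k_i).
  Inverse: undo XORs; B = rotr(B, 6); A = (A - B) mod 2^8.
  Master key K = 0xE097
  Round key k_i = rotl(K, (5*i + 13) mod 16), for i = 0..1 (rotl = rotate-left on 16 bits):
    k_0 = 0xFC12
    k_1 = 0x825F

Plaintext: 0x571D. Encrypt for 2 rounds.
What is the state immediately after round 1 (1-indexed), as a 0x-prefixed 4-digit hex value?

0x66BB

s_0 = plaintext = 0x571D
s_1 = Round(s_0, k_0) = 0x66BB
s_2 = Round(s_1, k_1) = 0x7E6C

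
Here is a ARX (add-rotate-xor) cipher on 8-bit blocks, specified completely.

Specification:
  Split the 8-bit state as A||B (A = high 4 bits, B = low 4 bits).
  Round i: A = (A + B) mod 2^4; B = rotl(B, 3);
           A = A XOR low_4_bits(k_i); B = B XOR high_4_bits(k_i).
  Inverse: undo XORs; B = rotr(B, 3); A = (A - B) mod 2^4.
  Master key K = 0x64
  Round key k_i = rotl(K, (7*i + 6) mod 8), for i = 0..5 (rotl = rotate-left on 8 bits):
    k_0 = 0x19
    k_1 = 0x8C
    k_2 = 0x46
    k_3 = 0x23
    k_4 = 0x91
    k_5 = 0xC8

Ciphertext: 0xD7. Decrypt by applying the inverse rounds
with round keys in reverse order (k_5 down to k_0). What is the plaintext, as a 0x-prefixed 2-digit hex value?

0xED

s_0 = ciphertext = 0xD7
s_1 = InvRound(s_0, k_5) = 0xE7
s_2 = InvRound(s_1, k_4) = 0x2D
s_3 = InvRound(s_2, k_3) = 0x2F
s_4 = InvRound(s_3, k_2) = 0xD7
s_5 = InvRound(s_4, k_1) = 0x2F
s_6 = InvRound(s_5, k_0) = 0xED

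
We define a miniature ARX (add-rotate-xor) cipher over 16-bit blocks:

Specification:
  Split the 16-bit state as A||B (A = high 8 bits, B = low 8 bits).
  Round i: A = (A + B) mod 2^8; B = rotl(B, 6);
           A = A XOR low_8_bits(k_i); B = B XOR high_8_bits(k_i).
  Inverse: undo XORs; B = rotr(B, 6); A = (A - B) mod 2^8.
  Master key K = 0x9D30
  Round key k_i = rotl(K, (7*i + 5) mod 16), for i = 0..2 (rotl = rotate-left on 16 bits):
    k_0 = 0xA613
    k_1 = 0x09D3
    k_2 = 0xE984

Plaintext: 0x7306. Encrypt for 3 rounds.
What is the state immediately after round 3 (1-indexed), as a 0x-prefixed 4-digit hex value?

0x86D9

s_0 = plaintext = 0x7306
s_1 = Round(s_0, k_0) = 0x6A27
s_2 = Round(s_1, k_1) = 0x42C0
s_3 = Round(s_2, k_2) = 0x86D9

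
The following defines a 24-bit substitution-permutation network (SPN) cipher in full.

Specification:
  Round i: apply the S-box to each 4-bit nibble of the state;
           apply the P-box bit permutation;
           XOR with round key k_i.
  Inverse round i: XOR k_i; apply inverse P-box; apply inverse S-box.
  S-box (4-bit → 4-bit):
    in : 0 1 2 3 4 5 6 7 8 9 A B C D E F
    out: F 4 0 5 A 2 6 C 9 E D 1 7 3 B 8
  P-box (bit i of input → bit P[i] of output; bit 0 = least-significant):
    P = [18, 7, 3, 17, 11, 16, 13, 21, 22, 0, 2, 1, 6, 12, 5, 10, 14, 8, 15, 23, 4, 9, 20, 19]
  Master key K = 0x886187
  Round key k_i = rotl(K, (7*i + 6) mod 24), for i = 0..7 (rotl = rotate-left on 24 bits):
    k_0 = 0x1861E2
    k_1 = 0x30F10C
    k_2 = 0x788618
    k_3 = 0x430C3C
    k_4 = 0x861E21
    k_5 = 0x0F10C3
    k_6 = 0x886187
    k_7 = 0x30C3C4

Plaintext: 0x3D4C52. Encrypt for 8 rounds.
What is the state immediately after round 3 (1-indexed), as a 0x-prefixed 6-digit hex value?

s_0 = plaintext = 0x3D4C52
s_1 = Round(s_0, k_0) = 0x4934F7
s_2 = Round(s_1, k_1) = 0x9A7267
s_3 = Round(s_2, k_2) = 0xE36030
s_4 = Round(s_3, k_3) = 0x0DF683
s_5 = Round(s_4, k_4) = 0xBA513C
s_6 = Round(s_5, k_5) = 0x8BE85F
s_7 = Round(s_6, k_6) = 0xC335D5
s_8 = Round(s_7, k_7) = 0x210935

0xE36030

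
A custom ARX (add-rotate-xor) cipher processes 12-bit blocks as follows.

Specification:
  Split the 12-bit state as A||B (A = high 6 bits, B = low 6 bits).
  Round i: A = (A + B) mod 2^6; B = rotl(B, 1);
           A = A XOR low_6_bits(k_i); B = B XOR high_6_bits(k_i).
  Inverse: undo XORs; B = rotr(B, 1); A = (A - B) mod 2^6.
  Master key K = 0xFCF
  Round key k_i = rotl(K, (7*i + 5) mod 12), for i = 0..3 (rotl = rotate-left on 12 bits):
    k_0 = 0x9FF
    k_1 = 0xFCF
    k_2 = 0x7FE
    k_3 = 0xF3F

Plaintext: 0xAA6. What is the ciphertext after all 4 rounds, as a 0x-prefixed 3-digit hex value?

0xDE8

s_0 = plaintext = 0xAA6
s_1 = Round(s_0, k_0) = 0xBEA
s_2 = Round(s_1, k_1) = 0x5AA
s_3 = Round(s_2, k_2) = 0xF8A
s_4 = Round(s_3, k_3) = 0xDE8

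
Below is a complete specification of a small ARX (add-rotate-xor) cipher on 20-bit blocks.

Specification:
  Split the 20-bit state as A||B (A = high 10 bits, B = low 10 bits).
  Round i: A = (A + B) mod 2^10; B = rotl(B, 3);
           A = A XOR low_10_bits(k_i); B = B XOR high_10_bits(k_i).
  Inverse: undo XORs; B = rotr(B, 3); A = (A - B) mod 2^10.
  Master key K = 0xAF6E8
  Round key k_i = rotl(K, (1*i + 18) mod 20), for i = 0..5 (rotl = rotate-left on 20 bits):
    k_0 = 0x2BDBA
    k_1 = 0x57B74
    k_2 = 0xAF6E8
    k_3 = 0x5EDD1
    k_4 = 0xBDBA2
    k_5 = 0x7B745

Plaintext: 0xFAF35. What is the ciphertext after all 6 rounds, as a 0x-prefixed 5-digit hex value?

0xDB280

s_0 = plaintext = 0xFAF35
s_1 = Round(s_0, k_0) = 0xA6901
s_2 = Round(s_1, k_1) = 0x3BD54
s_3 = Round(s_2, k_2) = 0x2AC1F
s_4 = Round(s_3, k_3) = 0x46D83
s_5 = Round(s_4, k_4) = 0x4F2ED
s_6 = Round(s_5, k_5) = 0xDB280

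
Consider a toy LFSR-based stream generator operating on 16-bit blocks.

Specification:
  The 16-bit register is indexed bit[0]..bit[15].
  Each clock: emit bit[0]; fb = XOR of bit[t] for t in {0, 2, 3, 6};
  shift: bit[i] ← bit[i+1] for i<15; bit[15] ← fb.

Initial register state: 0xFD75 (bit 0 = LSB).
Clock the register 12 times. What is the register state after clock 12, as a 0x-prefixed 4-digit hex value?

0x273F

reg_0 = 0xFD75
clock 1: out=1, reg = 0xFEBA
clock 2: out=0, reg = 0xFF5D
clock 3: out=1, reg = 0x7FAE
clock 4: out=0, reg = 0x3FD7
clock 5: out=1, reg = 0x9FEB
clock 6: out=1, reg = 0xCFF5
clock 7: out=1, reg = 0xE7FA
clock 8: out=0, reg = 0x73FD
clock 9: out=1, reg = 0x39FE
clock 10: out=0, reg = 0x9CFF
clock 11: out=1, reg = 0x4E7F
clock 12: out=1, reg = 0x273F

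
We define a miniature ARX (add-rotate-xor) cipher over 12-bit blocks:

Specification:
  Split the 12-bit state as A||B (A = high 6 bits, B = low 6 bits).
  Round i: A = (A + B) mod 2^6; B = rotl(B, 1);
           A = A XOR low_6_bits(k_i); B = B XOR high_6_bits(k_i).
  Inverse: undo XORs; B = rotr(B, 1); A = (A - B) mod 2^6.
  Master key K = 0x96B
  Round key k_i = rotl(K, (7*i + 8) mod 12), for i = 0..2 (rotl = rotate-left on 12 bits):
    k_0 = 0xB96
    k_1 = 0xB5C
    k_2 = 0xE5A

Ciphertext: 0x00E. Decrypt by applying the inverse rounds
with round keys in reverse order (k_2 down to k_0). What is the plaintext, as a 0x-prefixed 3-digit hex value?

0xF32

s_0 = ciphertext = 0x00E
s_1 = InvRound(s_0, k_2) = 0x7FB
s_2 = InvRound(s_1, k_1) = 0xE0B
s_3 = InvRound(s_2, k_0) = 0xF32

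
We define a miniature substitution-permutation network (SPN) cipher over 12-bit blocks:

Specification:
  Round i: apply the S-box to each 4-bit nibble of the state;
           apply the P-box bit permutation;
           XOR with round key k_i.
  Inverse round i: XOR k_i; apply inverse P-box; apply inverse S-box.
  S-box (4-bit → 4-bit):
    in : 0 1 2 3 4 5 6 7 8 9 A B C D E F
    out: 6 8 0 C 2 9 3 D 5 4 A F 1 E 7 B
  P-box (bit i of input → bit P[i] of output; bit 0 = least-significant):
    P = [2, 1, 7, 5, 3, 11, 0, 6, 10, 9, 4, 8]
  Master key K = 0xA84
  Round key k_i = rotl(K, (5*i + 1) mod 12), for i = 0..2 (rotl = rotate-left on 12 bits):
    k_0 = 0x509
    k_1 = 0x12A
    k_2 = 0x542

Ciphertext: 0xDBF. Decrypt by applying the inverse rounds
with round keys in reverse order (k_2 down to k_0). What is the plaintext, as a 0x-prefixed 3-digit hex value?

s_0 = ciphertext = 0xDBF
s_1 = InvRound(s_0, k_2) = 0x9B7
s_2 = InvRound(s_1, k_1) = 0x9E8
s_3 = InvRound(s_2, k_0) = 0xCD3

0xCD3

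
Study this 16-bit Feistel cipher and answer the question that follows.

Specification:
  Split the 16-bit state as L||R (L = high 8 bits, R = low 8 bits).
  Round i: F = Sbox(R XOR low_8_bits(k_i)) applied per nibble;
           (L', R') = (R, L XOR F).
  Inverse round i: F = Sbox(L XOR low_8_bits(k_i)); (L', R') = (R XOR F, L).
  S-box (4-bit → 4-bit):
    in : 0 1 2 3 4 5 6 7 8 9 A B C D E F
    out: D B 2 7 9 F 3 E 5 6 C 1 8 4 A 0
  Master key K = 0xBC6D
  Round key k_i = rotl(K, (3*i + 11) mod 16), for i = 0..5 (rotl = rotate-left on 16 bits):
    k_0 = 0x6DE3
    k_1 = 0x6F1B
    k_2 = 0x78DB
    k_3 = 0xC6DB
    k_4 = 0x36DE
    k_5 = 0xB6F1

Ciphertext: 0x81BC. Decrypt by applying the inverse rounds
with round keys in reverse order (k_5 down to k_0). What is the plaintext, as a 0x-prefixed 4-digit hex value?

s_0 = ciphertext = 0x81BC
s_1 = InvRound(s_0, k_5) = 0x5181
s_2 = InvRound(s_1, k_4) = 0xD151
s_3 = InvRound(s_2, k_3) = 0x8DD1
s_4 = InvRound(s_3, k_2) = 0x228D
s_5 = InvRound(s_4, k_1) = 0xFB22
s_6 = InvRound(s_5, k_0) = 0x97FB

0x97FB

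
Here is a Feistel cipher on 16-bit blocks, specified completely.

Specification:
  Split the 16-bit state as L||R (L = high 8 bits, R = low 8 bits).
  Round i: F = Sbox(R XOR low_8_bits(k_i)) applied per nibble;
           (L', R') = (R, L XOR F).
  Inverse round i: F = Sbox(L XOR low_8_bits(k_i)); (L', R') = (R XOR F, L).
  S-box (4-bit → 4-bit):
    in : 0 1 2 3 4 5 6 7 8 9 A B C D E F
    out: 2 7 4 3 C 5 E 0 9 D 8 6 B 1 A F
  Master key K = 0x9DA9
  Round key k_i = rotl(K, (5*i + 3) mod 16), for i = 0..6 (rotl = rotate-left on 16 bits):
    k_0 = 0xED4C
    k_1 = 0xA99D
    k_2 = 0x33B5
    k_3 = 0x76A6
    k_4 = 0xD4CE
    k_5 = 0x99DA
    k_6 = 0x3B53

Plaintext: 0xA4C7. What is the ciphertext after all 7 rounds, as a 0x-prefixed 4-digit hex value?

s_0 = plaintext = 0xA4C7
s_1 = Round(s_0, k_0) = 0xC732
s_2 = Round(s_1, k_1) = 0x3248
s_3 = Round(s_2, k_2) = 0x48C3
s_4 = Round(s_3, k_3) = 0xC3AD
s_5 = Round(s_4, k_4) = 0xAD20
s_6 = Round(s_5, k_5) = 0x2055
s_7 = Round(s_6, k_6) = 0x550E

0x550E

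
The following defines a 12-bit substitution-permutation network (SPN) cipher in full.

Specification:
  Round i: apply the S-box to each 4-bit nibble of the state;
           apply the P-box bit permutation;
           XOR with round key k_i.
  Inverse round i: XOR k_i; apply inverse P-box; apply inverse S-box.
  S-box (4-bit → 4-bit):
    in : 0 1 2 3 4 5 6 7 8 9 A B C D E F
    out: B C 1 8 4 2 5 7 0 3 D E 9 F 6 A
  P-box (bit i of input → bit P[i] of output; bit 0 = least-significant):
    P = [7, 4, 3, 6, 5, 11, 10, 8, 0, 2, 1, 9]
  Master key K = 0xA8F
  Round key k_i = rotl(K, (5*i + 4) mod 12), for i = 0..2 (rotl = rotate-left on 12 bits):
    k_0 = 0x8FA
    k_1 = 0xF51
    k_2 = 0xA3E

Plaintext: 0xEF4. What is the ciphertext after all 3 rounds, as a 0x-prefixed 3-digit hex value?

s_0 = plaintext = 0xEF4
s_1 = Round(s_0, k_0) = 0x1F4
s_2 = Round(s_1, k_1) = 0x45B
s_3 = Round(s_2, k_2) = 0x264

0x264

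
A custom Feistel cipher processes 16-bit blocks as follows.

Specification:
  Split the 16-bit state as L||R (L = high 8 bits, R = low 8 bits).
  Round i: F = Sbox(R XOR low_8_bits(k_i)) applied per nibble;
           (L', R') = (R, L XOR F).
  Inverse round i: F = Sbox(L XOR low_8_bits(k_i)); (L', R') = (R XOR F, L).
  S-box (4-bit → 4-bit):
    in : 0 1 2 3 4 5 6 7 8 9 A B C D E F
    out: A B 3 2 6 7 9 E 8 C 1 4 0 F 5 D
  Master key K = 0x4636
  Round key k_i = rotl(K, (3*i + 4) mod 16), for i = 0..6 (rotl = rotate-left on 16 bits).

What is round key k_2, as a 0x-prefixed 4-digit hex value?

K = 0x4636
k_0 = rotl(K, (3*0+4) mod 16) = rotl(K, 4) = 0x6364
k_1 = rotl(K, (3*1+4) mod 16) = rotl(K, 7) = 0x1B23
k_2 = rotl(K, (3*2+4) mod 16) = rotl(K, 10) = 0xD918

0xD918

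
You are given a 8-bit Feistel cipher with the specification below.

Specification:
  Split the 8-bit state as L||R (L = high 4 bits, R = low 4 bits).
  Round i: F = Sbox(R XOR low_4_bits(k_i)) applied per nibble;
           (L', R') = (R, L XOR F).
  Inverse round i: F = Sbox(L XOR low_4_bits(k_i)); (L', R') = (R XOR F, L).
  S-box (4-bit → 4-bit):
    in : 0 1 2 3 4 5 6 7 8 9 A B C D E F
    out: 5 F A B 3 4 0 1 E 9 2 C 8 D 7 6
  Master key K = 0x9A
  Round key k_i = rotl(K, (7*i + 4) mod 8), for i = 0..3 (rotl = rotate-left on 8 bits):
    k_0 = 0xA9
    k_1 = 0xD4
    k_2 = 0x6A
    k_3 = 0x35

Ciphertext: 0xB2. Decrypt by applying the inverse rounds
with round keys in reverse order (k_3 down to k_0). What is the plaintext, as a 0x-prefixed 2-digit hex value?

0x9C

s_0 = ciphertext = 0xB2
s_1 = InvRound(s_0, k_3) = 0x5B
s_2 = InvRound(s_1, k_2) = 0xD5
s_3 = InvRound(s_2, k_1) = 0xCD
s_4 = InvRound(s_3, k_0) = 0x9C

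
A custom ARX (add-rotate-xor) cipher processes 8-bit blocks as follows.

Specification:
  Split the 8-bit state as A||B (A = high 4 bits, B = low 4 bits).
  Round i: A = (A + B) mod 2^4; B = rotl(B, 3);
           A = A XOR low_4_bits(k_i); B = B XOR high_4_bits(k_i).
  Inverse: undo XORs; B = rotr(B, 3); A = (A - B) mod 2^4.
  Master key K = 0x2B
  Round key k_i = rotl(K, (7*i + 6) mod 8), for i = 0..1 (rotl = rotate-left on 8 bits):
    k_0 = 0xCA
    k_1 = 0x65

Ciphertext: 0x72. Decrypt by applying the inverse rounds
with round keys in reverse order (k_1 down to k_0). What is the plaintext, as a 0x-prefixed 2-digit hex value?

s_0 = ciphertext = 0x72
s_1 = InvRound(s_0, k_1) = 0xA8
s_2 = InvRound(s_1, k_0) = 0x88

0x88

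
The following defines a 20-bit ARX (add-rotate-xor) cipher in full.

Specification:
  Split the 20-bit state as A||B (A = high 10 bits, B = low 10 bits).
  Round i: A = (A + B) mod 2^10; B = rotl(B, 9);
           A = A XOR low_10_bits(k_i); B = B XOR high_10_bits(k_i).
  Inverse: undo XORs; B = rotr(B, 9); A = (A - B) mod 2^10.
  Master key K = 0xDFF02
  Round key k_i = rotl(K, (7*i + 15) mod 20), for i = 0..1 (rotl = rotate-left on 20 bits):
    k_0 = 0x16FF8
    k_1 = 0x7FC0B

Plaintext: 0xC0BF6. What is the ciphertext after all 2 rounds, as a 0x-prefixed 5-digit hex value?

s_0 = plaintext = 0xC0BF6
s_1 = Round(s_0, k_0) = 0x401A0
s_2 = Round(s_1, k_1) = 0xAAD2F

0xAAD2F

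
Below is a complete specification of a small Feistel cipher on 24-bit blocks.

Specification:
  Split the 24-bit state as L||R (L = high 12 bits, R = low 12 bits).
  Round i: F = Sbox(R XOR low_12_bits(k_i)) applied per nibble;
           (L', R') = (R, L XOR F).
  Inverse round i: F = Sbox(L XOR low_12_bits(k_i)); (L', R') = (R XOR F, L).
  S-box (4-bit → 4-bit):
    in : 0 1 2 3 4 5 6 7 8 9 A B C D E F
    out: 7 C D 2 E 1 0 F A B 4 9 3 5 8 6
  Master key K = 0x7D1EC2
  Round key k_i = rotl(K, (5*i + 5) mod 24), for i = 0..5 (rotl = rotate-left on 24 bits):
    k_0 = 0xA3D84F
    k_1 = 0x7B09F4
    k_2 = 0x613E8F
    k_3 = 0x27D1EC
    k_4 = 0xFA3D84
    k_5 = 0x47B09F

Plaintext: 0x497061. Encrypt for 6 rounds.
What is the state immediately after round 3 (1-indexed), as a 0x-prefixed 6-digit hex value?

0xFF82B0

s_0 = plaintext = 0x497061
s_1 = Round(s_0, k_0) = 0x061E4F
s_2 = Round(s_1, k_1) = 0xE4FFF8
s_3 = Round(s_2, k_2) = 0xFF82B0
s_4 = Round(s_3, k_3) = 0x2B0DEB
s_5 = Round(s_4, k_4) = 0xDEB5B6
s_6 = Round(s_5, k_5) = 0x5B6C30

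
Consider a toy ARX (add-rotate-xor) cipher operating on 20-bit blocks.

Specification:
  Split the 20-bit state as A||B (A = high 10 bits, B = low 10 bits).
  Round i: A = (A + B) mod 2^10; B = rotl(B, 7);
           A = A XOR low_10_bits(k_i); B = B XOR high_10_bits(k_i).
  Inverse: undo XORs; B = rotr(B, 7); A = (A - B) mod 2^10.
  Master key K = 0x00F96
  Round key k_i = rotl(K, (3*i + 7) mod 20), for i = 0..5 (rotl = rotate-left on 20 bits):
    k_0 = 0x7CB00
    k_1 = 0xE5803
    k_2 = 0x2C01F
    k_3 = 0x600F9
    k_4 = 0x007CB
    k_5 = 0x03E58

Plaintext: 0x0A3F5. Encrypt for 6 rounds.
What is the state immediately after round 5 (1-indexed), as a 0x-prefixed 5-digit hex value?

0x574DD

s_0 = plaintext = 0x0A3F5
s_1 = Round(s_0, k_0) = 0xC770C
s_2 = Round(s_1, k_1) = 0x8A9F7
s_3 = Round(s_2, k_2) = 0x0FB0E
s_4 = Round(s_3, k_3) = 0xED6E1
s_5 = Round(s_4, k_4) = 0x574DD
s_6 = Round(s_5, k_5) = 0x18A94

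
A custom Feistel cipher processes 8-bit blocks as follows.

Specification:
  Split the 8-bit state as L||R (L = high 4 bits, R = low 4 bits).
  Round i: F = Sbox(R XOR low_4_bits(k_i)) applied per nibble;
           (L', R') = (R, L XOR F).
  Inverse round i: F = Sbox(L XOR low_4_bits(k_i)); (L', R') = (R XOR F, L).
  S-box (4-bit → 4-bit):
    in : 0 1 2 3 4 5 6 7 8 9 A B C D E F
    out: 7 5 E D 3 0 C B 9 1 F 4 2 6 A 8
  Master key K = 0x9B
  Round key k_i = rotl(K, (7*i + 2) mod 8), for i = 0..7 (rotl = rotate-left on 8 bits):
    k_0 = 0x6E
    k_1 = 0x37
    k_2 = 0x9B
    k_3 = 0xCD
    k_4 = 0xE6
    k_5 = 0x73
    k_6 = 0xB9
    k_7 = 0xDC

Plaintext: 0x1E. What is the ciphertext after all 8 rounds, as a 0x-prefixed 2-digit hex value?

0x10

s_0 = plaintext = 0x1E
s_1 = Round(s_0, k_0) = 0xE6
s_2 = Round(s_1, k_1) = 0x6B
s_3 = Round(s_2, k_2) = 0xB1
s_4 = Round(s_3, k_3) = 0x19
s_5 = Round(s_4, k_4) = 0x99
s_6 = Round(s_5, k_5) = 0x96
s_7 = Round(s_6, k_6) = 0x61
s_8 = Round(s_7, k_7) = 0x10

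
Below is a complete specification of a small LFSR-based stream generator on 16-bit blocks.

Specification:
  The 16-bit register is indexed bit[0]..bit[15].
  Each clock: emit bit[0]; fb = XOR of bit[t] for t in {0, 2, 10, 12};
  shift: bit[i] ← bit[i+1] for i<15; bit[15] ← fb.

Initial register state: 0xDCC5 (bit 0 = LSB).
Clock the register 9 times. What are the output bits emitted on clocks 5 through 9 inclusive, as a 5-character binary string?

reg_0 = 0xDCC5
clock 1: out=1, reg = 0x6E62
clock 2: out=0, reg = 0xB731
clock 3: out=1, reg = 0xDB98
clock 4: out=0, reg = 0xEDCC
clock 5: out=0, reg = 0x76E6
clock 6: out=0, reg = 0xBB73
clock 7: out=1, reg = 0x5DB9
clock 8: out=1, reg = 0xAEDC
clock 9: out=0, reg = 0x576E

00110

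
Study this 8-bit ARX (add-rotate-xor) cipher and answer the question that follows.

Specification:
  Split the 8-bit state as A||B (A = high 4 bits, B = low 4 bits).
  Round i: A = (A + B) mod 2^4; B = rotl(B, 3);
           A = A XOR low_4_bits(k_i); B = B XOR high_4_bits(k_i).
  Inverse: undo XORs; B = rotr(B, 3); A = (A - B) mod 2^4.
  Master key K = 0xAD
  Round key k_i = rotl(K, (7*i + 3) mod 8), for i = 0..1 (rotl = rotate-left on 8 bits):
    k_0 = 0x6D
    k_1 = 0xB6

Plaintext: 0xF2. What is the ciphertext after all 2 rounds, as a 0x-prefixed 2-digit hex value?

0x50

s_0 = plaintext = 0xF2
s_1 = Round(s_0, k_0) = 0xC7
s_2 = Round(s_1, k_1) = 0x50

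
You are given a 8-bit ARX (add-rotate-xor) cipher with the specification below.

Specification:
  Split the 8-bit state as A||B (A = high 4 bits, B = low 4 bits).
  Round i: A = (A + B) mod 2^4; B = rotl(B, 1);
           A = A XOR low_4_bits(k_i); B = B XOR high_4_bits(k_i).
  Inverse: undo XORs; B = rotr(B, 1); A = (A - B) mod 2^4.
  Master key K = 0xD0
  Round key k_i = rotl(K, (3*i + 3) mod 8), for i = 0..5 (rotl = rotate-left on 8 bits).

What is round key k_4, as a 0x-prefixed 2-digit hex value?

0x68

K = 0xD0
k_0 = rotl(K, (3*0+3) mod 8) = rotl(K, 3) = 0x86
k_1 = rotl(K, (3*1+3) mod 8) = rotl(K, 6) = 0x34
k_2 = rotl(K, (3*2+3) mod 8) = rotl(K, 1) = 0xA1
k_3 = rotl(K, (3*3+3) mod 8) = rotl(K, 4) = 0x0D
k_4 = rotl(K, (3*4+3) mod 8) = rotl(K, 7) = 0x68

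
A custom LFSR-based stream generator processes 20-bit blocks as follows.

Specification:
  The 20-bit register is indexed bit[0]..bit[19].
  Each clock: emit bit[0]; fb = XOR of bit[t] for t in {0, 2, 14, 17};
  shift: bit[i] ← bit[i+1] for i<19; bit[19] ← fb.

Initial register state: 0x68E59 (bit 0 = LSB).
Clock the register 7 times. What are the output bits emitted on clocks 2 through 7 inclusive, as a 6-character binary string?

reg_0 = 0x68E59
clock 1: out=1, reg = 0x3472C
clock 2: out=0, reg = 0x9A396
clock 3: out=0, reg = 0xCD1CB
clock 4: out=1, reg = 0x668E5
clock 5: out=1, reg = 0x33472
clock 6: out=0, reg = 0x99A39
clock 7: out=1, reg = 0xCCD1C

001101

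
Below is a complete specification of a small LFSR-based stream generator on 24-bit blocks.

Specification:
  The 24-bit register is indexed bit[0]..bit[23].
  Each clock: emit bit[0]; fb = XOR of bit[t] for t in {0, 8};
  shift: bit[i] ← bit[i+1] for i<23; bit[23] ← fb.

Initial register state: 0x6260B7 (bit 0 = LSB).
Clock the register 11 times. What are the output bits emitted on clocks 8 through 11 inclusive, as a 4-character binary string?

reg_0 = 0x6260B7
clock 1: out=1, reg = 0xB1305B
clock 2: out=1, reg = 0xD8982D
clock 3: out=1, reg = 0xEC4C16
clock 4: out=0, reg = 0x76260B
clock 5: out=1, reg = 0xBB1305
clock 6: out=1, reg = 0x5D8982
clock 7: out=0, reg = 0xAEC4C1
clock 8: out=1, reg = 0xD76260
clock 9: out=0, reg = 0x6BB130
clock 10: out=0, reg = 0xB5D898
clock 11: out=0, reg = 0x5AEC4C

1000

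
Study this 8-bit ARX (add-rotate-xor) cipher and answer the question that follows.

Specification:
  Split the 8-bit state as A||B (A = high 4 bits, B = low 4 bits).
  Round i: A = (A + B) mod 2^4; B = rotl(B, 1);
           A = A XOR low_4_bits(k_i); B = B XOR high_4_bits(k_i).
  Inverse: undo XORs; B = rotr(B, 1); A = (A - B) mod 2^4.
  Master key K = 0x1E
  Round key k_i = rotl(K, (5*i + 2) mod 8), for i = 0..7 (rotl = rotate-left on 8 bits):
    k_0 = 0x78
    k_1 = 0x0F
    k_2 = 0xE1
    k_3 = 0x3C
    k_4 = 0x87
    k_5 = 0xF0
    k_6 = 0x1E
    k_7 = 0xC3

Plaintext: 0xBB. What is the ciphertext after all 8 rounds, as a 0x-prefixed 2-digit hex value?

s_0 = plaintext = 0xBB
s_1 = Round(s_0, k_0) = 0xE0
s_2 = Round(s_1, k_1) = 0x10
s_3 = Round(s_2, k_2) = 0x0E
s_4 = Round(s_3, k_3) = 0x2E
s_5 = Round(s_4, k_4) = 0x75
s_6 = Round(s_5, k_5) = 0xC5
s_7 = Round(s_6, k_6) = 0xFB
s_8 = Round(s_7, k_7) = 0x9B

0x9B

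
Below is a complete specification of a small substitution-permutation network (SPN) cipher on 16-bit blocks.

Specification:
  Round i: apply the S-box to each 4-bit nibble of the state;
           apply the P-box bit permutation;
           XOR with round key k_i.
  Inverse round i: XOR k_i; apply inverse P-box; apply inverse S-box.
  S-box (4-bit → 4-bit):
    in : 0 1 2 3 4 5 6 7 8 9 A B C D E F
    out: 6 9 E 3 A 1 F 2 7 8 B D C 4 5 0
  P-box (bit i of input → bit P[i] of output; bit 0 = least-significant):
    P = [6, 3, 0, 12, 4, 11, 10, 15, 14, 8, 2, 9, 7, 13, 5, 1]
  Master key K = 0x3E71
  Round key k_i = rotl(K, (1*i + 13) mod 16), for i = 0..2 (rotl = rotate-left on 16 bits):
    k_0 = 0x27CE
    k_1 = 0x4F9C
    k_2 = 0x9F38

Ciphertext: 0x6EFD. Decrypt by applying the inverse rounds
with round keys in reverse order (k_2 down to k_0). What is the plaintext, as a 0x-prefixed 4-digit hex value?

s_0 = ciphertext = 0x6EFD
s_1 = InvRound(s_0, k_2) = 0x389B
s_2 = InvRound(s_1, k_1) = 0x46DC
s_3 = InvRound(s_2, k_0) = 0x435F

0x435F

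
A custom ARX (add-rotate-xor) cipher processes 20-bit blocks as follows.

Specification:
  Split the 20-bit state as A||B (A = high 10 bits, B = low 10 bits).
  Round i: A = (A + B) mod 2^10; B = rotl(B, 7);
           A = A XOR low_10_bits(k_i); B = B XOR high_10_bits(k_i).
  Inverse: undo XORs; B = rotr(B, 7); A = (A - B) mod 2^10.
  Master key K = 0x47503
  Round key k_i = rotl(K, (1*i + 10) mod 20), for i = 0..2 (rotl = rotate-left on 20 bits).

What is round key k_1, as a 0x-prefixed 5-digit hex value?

0x81A3A

K = 0x47503
k_0 = rotl(K, (1*0+10) mod 20) = rotl(K, 10) = 0x40D1D
k_1 = rotl(K, (1*1+10) mod 20) = rotl(K, 11) = 0x81A3A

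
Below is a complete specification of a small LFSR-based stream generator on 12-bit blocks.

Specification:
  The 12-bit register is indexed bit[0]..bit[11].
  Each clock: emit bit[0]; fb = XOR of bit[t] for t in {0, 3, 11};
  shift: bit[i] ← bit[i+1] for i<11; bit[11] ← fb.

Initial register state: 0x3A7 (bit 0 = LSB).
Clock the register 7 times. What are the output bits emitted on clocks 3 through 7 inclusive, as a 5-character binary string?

reg_0 = 0x3A7
clock 1: out=1, reg = 0x9D3
clock 2: out=1, reg = 0x4E9
clock 3: out=1, reg = 0x274
clock 4: out=0, reg = 0x13A
clock 5: out=0, reg = 0x89D
clock 6: out=1, reg = 0xC4E
clock 7: out=0, reg = 0x627

10010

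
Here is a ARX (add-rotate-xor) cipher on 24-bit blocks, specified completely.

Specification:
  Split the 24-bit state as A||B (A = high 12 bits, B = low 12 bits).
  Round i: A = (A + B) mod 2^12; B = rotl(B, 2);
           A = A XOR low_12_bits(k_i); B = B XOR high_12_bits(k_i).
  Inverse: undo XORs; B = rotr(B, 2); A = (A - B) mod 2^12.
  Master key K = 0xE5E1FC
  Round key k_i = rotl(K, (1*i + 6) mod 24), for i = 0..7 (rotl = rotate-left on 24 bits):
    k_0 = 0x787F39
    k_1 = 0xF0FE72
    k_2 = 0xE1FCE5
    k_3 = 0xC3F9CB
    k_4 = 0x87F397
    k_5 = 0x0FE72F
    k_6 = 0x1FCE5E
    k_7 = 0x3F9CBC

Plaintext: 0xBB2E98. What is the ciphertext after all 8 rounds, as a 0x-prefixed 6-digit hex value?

0x323CD0

s_0 = plaintext = 0xBB2E98
s_1 = Round(s_0, k_0) = 0x573DE4
s_2 = Round(s_1, k_1) = 0xD2589C
s_3 = Round(s_2, k_2) = 0x924C6D
s_4 = Round(s_3, k_3) = 0xC5AD88
s_5 = Round(s_4, k_4) = 0xA75E5C
s_6 = Round(s_5, k_5) = 0xFFE98D
s_7 = Round(s_6, k_6) = 0x7D57CA
s_8 = Round(s_7, k_7) = 0x323CD0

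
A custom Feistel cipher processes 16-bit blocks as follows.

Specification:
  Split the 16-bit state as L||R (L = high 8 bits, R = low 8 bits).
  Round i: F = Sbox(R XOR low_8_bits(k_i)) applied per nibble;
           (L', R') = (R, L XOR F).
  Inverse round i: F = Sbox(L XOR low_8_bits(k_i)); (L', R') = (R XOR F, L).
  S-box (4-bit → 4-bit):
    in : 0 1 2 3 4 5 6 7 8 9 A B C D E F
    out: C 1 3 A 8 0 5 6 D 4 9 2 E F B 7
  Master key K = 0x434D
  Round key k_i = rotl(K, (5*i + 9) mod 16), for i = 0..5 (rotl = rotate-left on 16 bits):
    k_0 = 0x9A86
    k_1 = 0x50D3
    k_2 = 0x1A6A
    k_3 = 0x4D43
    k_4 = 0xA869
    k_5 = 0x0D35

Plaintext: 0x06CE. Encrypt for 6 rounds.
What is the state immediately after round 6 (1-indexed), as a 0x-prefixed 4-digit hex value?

0x87EE

s_0 = plaintext = 0x06CE
s_1 = Round(s_0, k_0) = 0xCE8B
s_2 = Round(s_1, k_1) = 0x8BC3
s_3 = Round(s_2, k_2) = 0xC31F
s_4 = Round(s_3, k_3) = 0x1FCD
s_5 = Round(s_4, k_4) = 0xCD87
s_6 = Round(s_5, k_5) = 0x87EE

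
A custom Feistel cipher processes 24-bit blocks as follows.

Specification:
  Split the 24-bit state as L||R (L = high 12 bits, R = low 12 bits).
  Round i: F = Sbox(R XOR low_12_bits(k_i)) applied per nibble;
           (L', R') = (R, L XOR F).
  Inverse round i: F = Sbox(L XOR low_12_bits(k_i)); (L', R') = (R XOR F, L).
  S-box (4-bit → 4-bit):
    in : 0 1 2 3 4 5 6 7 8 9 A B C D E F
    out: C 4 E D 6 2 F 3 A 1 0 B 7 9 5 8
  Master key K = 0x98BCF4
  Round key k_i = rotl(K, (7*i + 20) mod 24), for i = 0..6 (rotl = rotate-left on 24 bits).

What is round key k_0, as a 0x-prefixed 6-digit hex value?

K = 0x98BCF4
k_0 = rotl(K, (7*0+20) mod 24) = rotl(K, 20) = 0x498BCF

0x498BCF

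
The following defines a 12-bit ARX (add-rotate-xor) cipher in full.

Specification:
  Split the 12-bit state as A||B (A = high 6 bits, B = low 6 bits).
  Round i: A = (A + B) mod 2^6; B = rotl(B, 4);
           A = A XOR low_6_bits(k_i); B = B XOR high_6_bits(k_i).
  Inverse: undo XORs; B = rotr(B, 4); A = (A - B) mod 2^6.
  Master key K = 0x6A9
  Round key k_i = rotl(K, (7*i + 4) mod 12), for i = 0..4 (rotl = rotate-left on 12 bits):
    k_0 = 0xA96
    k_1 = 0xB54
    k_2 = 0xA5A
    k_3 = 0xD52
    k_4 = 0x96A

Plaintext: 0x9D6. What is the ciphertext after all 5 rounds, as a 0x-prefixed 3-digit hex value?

0x980

s_0 = plaintext = 0x9D6
s_1 = Round(s_0, k_0) = 0xACF
s_2 = Round(s_1, k_1) = 0xB9E
s_3 = Round(s_2, k_2) = 0x58E
s_4 = Round(s_3, k_3) = 0xD96
s_5 = Round(s_4, k_4) = 0x980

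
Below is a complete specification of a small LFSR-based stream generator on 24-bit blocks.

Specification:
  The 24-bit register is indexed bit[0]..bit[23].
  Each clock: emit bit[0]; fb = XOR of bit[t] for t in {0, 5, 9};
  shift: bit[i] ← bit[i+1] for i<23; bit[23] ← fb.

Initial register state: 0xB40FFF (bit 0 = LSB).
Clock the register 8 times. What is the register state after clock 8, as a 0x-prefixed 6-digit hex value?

reg_0 = 0xB40FFF
clock 1: out=1, reg = 0xDA07FF
clock 2: out=1, reg = 0xED03FF
clock 3: out=1, reg = 0xF681FF
clock 4: out=1, reg = 0x7B40FF
clock 5: out=1, reg = 0x3DA07F
clock 6: out=1, reg = 0x1ED03F
clock 7: out=1, reg = 0x0F681F
clock 8: out=1, reg = 0x87B40F

0x87B40F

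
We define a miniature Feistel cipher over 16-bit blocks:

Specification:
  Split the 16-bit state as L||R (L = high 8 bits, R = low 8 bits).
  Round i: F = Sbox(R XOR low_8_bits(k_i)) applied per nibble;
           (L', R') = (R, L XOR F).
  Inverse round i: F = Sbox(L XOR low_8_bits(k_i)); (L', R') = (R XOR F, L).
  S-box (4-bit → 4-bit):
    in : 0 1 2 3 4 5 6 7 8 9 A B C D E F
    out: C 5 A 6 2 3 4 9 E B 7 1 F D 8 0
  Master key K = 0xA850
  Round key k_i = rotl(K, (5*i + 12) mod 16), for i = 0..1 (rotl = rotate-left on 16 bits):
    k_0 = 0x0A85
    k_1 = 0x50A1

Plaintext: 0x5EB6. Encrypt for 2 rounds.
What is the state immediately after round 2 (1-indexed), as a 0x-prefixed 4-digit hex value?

s_0 = plaintext = 0x5EB6
s_1 = Round(s_0, k_0) = 0xB638
s_2 = Round(s_1, k_1) = 0x380D

0x380D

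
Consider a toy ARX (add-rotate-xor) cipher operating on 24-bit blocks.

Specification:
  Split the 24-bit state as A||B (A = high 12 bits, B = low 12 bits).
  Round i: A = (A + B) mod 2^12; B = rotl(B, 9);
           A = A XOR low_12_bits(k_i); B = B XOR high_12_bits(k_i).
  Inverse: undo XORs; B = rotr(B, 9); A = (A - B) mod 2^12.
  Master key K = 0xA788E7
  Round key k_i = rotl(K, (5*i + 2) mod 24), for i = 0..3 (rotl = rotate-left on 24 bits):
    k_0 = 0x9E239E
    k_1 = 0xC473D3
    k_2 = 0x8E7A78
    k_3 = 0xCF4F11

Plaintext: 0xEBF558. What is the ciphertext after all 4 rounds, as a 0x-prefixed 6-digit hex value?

s_0 = plaintext = 0xEBF558
s_1 = Round(s_0, k_0) = 0x789949
s_2 = Round(s_1, k_1) = 0x301F6E
s_3 = Round(s_2, k_2) = 0x81750A
s_4 = Round(s_3, k_3) = 0x230855

0x230855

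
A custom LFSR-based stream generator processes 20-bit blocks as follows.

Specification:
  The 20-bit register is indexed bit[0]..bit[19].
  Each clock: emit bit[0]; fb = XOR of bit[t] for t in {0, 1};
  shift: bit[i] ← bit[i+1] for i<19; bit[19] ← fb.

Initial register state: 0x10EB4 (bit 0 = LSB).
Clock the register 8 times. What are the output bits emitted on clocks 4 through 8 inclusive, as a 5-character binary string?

01101

reg_0 = 0x10EB4
clock 1: out=0, reg = 0x0875A
clock 2: out=0, reg = 0x843AD
clock 3: out=1, reg = 0xC21D6
clock 4: out=0, reg = 0xE10EB
clock 5: out=1, reg = 0x70875
clock 6: out=1, reg = 0xB843A
clock 7: out=0, reg = 0xDC21D
clock 8: out=1, reg = 0xEE10E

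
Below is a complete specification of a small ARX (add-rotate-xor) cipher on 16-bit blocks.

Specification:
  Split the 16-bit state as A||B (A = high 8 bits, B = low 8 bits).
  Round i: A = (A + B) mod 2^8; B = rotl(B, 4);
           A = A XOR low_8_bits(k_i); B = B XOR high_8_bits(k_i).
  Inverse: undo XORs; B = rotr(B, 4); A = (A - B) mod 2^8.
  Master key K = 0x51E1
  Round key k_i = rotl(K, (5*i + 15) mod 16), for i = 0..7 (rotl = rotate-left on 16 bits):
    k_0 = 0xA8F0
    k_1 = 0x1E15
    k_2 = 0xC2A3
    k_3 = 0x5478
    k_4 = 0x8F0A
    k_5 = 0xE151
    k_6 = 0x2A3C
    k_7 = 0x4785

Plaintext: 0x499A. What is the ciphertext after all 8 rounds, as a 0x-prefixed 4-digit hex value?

0x4B8A

s_0 = plaintext = 0x499A
s_1 = Round(s_0, k_0) = 0x1301
s_2 = Round(s_1, k_1) = 0x010E
s_3 = Round(s_2, k_2) = 0xAC22
s_4 = Round(s_3, k_3) = 0xB676
s_5 = Round(s_4, k_4) = 0x26E8
s_6 = Round(s_5, k_5) = 0x5F6F
s_7 = Round(s_6, k_6) = 0xF2DC
s_8 = Round(s_7, k_7) = 0x4B8A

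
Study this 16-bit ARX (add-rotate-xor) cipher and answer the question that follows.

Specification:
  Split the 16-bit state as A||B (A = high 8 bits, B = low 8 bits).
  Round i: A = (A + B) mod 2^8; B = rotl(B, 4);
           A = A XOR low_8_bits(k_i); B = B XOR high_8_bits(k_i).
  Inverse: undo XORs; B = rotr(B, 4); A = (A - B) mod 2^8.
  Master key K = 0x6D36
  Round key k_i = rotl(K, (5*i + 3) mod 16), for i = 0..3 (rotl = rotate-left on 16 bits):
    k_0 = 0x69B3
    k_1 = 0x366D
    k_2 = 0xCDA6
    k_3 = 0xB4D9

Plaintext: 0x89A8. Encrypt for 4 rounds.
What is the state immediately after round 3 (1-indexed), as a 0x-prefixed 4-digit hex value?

s_0 = plaintext = 0x89A8
s_1 = Round(s_0, k_0) = 0x82E3
s_2 = Round(s_1, k_1) = 0x0808
s_3 = Round(s_2, k_2) = 0xB64D
s_4 = Round(s_3, k_3) = 0xDA60

0xB64D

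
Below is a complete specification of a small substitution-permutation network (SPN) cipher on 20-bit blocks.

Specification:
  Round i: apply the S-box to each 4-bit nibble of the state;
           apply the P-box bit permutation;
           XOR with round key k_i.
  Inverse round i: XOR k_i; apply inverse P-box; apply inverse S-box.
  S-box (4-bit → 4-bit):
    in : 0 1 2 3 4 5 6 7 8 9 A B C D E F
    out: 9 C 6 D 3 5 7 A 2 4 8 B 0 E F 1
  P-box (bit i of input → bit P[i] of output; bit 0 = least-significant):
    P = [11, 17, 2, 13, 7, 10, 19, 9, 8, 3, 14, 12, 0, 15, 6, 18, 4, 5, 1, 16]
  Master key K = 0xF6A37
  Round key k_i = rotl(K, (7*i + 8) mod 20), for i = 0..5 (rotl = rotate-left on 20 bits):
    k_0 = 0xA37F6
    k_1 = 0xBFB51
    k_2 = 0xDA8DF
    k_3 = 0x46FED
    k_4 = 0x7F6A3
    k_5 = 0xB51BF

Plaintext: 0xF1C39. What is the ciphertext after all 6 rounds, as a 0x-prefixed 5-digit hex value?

s_0 = plaintext = 0xF1C39
s_1 = Round(s_0, k_0) = 0x63522
s_2 = Round(s_1, k_1) = 0x5BE26
s_3 = Round(s_2, k_2) = 0x375C0
s_4 = Round(s_3, k_3) = 0x186FF
s_5 = Round(s_4, k_4) = 0x63F29
s_6 = Round(s_5, k_5) = 0x754C8

0x754C8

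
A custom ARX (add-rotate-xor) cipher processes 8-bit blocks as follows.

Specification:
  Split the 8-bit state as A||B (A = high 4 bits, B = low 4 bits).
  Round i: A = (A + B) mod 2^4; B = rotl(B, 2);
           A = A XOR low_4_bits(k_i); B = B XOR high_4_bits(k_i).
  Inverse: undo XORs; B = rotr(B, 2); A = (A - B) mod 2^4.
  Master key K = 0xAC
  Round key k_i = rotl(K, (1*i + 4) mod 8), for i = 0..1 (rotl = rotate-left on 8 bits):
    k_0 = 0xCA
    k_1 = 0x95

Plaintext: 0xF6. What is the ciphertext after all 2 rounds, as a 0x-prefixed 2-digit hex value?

0x1C

s_0 = plaintext = 0xF6
s_1 = Round(s_0, k_0) = 0xF5
s_2 = Round(s_1, k_1) = 0x1C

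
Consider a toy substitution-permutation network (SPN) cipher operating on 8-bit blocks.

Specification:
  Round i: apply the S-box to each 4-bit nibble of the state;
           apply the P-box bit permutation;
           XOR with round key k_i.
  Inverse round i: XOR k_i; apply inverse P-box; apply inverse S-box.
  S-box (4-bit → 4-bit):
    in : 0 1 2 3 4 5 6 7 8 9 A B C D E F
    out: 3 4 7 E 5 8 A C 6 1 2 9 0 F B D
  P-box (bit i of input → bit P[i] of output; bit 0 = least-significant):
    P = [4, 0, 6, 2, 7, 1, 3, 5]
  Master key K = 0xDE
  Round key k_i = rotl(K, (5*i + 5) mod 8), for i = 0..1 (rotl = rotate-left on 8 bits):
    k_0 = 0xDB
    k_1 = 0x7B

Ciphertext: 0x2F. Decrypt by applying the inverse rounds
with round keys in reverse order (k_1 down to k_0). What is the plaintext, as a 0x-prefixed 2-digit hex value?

s_0 = ciphertext = 0x2F
s_1 = InvRound(s_0, k_1) = 0xCF
s_2 = InvRound(s_1, k_0) = 0xCB

0xCB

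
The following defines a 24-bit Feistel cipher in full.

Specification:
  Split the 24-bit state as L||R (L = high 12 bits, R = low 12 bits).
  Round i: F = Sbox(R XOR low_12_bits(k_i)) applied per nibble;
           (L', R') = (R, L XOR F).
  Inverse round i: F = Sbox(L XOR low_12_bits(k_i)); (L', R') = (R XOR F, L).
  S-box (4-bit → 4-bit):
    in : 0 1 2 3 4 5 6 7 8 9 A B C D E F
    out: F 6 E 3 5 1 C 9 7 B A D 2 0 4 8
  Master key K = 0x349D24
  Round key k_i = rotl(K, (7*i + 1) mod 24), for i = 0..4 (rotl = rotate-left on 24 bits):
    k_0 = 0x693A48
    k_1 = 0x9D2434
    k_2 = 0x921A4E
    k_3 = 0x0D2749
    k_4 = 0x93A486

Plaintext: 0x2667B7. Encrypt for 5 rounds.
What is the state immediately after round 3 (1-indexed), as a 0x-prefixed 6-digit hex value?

0xBBD46D

s_0 = plaintext = 0x2667B7
s_1 = Round(s_0, k_0) = 0x7B72EE
s_2 = Round(s_1, k_1) = 0x2EEBBD
s_3 = Round(s_2, k_2) = 0xBBD46D
s_4 = Round(s_3, k_3) = 0x46D858
s_5 = Round(s_4, k_4) = 0x858669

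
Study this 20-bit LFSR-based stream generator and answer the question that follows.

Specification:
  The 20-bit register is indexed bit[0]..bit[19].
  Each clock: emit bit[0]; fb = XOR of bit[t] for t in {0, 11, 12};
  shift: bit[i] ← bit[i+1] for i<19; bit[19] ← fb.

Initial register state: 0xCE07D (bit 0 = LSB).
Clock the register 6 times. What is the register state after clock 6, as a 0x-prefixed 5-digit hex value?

0xBF381

reg_0 = 0xCE07D
clock 1: out=1, reg = 0xE703E
clock 2: out=0, reg = 0xF381F
clock 3: out=1, reg = 0xF9C0F
clock 4: out=1, reg = 0xFCE07
clock 5: out=1, reg = 0x7E703
clock 6: out=1, reg = 0xBF381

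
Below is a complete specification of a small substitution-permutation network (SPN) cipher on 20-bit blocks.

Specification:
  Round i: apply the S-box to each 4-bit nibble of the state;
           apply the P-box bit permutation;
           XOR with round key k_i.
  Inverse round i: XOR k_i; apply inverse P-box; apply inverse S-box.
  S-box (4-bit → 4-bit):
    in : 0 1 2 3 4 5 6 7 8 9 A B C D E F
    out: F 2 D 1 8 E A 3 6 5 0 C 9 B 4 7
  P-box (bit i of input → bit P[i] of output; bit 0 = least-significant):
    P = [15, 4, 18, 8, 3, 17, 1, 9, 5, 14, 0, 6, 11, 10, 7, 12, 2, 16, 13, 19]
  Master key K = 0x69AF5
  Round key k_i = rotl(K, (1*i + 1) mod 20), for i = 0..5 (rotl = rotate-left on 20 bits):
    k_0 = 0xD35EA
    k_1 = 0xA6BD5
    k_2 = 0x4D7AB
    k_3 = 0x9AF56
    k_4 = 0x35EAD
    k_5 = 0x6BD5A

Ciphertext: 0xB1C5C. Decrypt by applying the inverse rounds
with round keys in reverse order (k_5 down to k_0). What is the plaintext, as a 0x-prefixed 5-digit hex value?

0x2A8E7

s_0 = ciphertext = 0xB1C5C
s_1 = InvRound(s_0, k_5) = 0x0AAE2
s_2 = InvRound(s_1, k_4) = 0xF65F3
s_3 = InvRound(s_2, k_3) = 0x39F69
s_4 = InvRound(s_3, k_2) = 0x1968E
s_5 = InvRound(s_4, k_1) = 0x5D5FD
s_6 = InvRound(s_5, k_0) = 0x2A8E7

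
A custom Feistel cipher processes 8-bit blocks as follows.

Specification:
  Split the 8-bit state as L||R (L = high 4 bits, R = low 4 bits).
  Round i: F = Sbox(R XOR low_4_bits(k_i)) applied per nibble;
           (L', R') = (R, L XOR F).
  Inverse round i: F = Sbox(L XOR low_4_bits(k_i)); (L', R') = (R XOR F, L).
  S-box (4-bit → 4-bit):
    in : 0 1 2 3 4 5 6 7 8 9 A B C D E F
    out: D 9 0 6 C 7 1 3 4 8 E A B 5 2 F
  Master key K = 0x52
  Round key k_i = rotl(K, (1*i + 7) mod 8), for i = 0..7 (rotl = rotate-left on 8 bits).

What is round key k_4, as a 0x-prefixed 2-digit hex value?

K = 0x52
k_0 = rotl(K, (1*0+7) mod 8) = rotl(K, 7) = 0x29
k_1 = rotl(K, (1*1+7) mod 8) = rotl(K, 0) = 0x52
k_2 = rotl(K, (1*2+7) mod 8) = rotl(K, 1) = 0xA4
k_3 = rotl(K, (1*3+7) mod 8) = rotl(K, 2) = 0x49
k_4 = rotl(K, (1*4+7) mod 8) = rotl(K, 3) = 0x92

0x92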